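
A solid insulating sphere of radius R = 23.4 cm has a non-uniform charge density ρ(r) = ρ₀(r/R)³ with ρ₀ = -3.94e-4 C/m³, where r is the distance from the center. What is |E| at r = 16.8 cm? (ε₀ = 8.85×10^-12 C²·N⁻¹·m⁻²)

By spherical symmetry E is radial; choose a Gaussian sphere of radius r = 16.8 cm (r < R).
Integrate the density: Q_enc = 4π ∫₀^r ρ₀(r'/R)^3 r'² dr' = 4πρ₀ r^6/(6·R³) = -1.448×10^-6 C.
Gauss's law: E·4πr² = Q_enc/ε₀.
E = |Q_enc|/(4πε₀r²) = (1.448e-6)/(4π·8.85×10^-12·(0.168)²) = 4.61×10^5 N/C.

E = 4.61e5 N/C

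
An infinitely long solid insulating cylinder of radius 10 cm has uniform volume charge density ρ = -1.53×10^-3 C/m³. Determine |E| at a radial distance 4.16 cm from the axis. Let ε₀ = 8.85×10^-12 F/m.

Take a coaxial cylindrical Gaussian surface of radius r = 4.16 cm and length L (r < R).
Enclosed charge per unit length: λ_enc = ρ·πr² = (-1.53×10^-3)π(0.0416)² = -8.318×10^-6 C/m.
Applying ∮E·dA = Q_enc/ε₀ with the end caps contributing no flux:
E = |λ_enc|/(2πε₀r) = (8.318×10^-6)/(2π·8.85×10^-12·0.0416) = 3.60e6 N/C.

3.60e6 N/C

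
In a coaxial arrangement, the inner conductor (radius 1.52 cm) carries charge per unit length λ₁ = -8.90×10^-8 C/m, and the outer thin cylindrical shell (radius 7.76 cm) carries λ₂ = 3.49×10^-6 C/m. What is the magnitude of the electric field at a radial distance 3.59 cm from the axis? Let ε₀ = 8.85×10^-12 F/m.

Take a coaxial cylindrical Gaussian surface of radius r = 3.59 cm and length L (between the conductors, 1.52 cm < r < 7.76 cm).
Only the inner wire is enclosed; the outer shell contributes nothing inside itself. λ_enc = λ₁ = -8.90×10^-8 C/m.
Since E is radial and uniform over the curved surface, Φ = E·2πrL = Q_enc/ε₀ = λ_enc L/ε₀.
E = |λ_enc|/(2πε₀r) = (8.90×10^-8)/(2π·8.85×10^-12·0.0359) = 4.46e4 N/C.

|E| = 4.46e4 V/m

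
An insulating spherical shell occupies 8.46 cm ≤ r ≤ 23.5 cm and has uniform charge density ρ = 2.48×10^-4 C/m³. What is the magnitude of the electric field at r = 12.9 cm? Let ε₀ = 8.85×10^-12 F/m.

E ≈ 8.65×10^5 V/m

Symmetry ⇒ E = E(r) r̂. Gaussian sphere of radius r = 12.9 cm (within the shell material, 8.46 cm < r < 23.5 cm).
Enclosed charge is the volume from a to r: Q_enc = (4π/3)ρ(r³ − a³) = 1.601×10^-6 C.
Applying ∮E·dA = Q_enc/ε₀ with Φ = E(4πr²):
E = |Q_enc|/(4πε₀r²) = (1.601e-6)/(4π·8.85×10^-12·(0.129)²) = 8.65×10^5 N/C.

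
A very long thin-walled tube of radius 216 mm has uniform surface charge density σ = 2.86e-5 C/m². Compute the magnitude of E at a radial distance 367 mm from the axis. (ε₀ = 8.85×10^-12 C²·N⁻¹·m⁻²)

|E| ≈ 1.90×10^6 N/C

By cylindrical symmetry E is radial; use a coaxial Gaussian cylinder of radius 367 mm and length L (r > 216 mm).
The whole shell is enclosed: λ_enc = σ·2πR = (2.86e-5)·2π·(0.216) = 3.882e-5 C/m.
Gauss's law: E·2πrL = λ_enc L/ε₀.
E = |λ_enc|/(2πε₀r) = (3.882×10^-5)/(2π·8.85×10^-12·0.367) = 1.90×10^6 N/C.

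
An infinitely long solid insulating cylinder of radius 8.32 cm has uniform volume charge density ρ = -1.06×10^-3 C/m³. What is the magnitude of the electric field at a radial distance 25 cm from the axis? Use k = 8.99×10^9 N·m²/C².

|E| = 1.66×10^6 N/C

Coaxial Gaussian cylinder, radius r = 25 cm, length L (r > 8.32 cm, full cross-section enclosed).
λ_enc = ρ·πR² = (-1.06e-3)π(0.0832)² = -2.305×10^-5 C/m.
By Gauss's law (flux through the curved wall only), E·2πrL = λ_enc L/ε₀.
E = 2k|λ_enc|/r = 2(8.99×10^9)(2.305×10^-5)/(0.25) = 1.66e6 N/C.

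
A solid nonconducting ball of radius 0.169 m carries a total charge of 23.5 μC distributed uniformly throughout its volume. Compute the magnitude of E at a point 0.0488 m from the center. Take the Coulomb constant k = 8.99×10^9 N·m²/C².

E = 2.14×10^6 N/C

Take a concentric spherical Gaussian surface of radius r = 0.0488 m (r < R).
For a uniform sphere the enclosed fraction is (r/R)³, so Q_enc = (23.5 μC)(0.0488/0.169)³ = 5.658×10^-7 C.
Gauss's law: E·4πr² = Q_enc/ε₀.
E = k|Q_enc|/r² = (8.99×10^9)(5.658×10^-7)/(0.0488)² = 2.14e6 N/C.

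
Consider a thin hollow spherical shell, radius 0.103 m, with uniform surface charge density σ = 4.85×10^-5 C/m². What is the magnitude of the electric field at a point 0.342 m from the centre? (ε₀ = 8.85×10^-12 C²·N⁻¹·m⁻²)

By spherical symmetry E is radial; choose a Gaussian sphere of radius r = 0.342 m (r > 0.103 m).
The entire shell is enclosed: Q_enc = σ·4πR² = (4.85×10^-5)·4π·(0.103)² = 6.466×10^-6 C.
Since E is radial and uniform over the Gaussian sphere, Φ = E·4πr² = Q_enc/ε₀.
E = |Q_enc|/(4πε₀r²) = (6.466e-6)/(4π·8.85×10^-12·(0.342)²) = 4.97e5 N/C.

E ≈ 4.97×10^5 V/m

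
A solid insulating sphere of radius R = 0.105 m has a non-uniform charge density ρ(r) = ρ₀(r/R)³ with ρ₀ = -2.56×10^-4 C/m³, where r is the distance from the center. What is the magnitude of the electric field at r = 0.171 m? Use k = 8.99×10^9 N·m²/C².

|E| = 1.91×10^5 N/C

By spherical symmetry E is radial; choose a Gaussian sphere of radius r = 0.171 m (r > R, all charge enclosed).
Q_enc = 4π ∫₀^R ρ₀(r'/R)^3 r'² dr' = 4πρ₀R³/6 = -6.207×10^-7 C.
Since E is radial and uniform over the Gaussian sphere, Φ = E·4πr² = Q_enc/ε₀.
E = k|Q_enc|/r² = (8.99×10^9)(6.207×10^-7)/(0.171)² = 1.91×10^5 N/C.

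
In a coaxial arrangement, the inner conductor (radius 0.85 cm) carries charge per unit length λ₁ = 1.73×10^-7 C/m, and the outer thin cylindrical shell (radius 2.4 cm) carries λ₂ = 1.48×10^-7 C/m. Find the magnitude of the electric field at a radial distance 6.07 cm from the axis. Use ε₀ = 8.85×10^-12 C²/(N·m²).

|E| ≈ 9.51e4 V/m

Choose a coaxial cylinder of radius r = 6.07 cm (arbitrary length L) as the Gaussian surface (r > 2.4 cm, enclosing both).
λ_enc = λ₁ + λ₂ = (1.73e-7) + (1.48e-7) = 3.21e-7 C/m.
By Gauss's law (flux through the curved wall only), E·2πrL = λ_enc L/ε₀.
E = |λ_enc|/(2πε₀r) = (3.21×10^-7)/(2π·8.85×10^-12·0.0607) = 9.51e4 N/C.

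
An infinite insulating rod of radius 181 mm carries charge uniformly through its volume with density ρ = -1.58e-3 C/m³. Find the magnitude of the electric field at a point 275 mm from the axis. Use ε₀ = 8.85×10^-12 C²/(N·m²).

Coaxial Gaussian cylinder, radius r = 275 mm, length L (r > 181 mm, full cross-section enclosed).
λ_enc = ρ·πR² = (-1.58e-3)π(0.181)² = -1.626e-4 C/m.
Gauss's law: E·2πrL = λ_enc L/ε₀.
E = |λ_enc|/(2πε₀r) = (1.626×10^-4)/(2π·8.85×10^-12·0.275) = 1.06×10^7 N/C.

E = 1.06×10^7 V/m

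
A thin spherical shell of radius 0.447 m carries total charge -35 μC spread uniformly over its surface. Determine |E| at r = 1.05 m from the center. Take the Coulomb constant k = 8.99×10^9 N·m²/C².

|E| = 2.85×10^5 N/C

Symmetry ⇒ E = E(r) r̂. Gaussian sphere of radius r = 1.05 m (r > 0.447 m).
The entire shell is enclosed: Q_enc = -3.50×10^-5 C.
Applying ∮E·dA = Q_enc/ε₀ with Φ = E(4πr²):
E = k|Q_enc|/r² = (8.99×10^9)(3.50e-5)/(1.05)² = 2.85×10^5 N/C.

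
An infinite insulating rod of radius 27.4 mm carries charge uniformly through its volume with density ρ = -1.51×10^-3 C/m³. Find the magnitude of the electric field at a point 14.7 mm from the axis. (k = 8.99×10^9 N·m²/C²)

1.25×10^6 V/m

Coaxial Gaussian cylinder, radius r = 14.7 mm, length L (r < R).
Charge inside radius r per length L is ρ·πr²·L, so λ_enc = ρπr² = -1.025e-6 C/m.
Since E is radial and uniform over the curved surface, Φ = E·2πrL = Q_enc/ε₀ = λ_enc L/ε₀.
E = 2k|λ_enc|/r = 2(8.99×10^9)(1.025×10^-6)/(0.0147) = 1.25e6 N/C.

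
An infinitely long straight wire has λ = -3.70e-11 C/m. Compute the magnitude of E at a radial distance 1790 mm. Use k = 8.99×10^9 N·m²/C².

Choose a coaxial cylinder of radius r = 1790 mm (arbitrary length L) as the Gaussian surface.
Q_enc = λL, so λ_enc = -3.70e-11 C/m.
Gauss's law: E·2πrL = λ_enc L/ε₀.
E = 2k|λ_enc|/r = 2(8.99×10^9)(3.70×10^-11)/(1.79) = 0.372 N/C.

E = 0.372 V/m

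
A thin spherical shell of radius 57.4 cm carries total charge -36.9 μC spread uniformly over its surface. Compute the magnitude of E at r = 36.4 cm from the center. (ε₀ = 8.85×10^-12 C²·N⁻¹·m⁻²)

E = 0 (no enclosed charge)

Symmetry ⇒ E = E(r) r̂. Gaussian sphere of radius r = 36.4 cm (inside the shell, r < 57.4 cm).
All the charge is outside the Gaussian surface: Q_enc = 0, hence E = 0 everywhere inside the shell.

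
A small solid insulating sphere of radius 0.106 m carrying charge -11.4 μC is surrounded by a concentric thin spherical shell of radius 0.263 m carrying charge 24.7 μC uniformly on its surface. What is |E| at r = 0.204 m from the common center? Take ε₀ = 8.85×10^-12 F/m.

E ≈ 2.46×10^6 V/m

By spherical symmetry E is radial; choose a Gaussian sphere of radius r = 0.204 m (between the bodies, 0.106 m < r < 0.263 m).
Only the inner charge is enclosed; the outer shell contributes nothing inside itself. Q_enc = -11.4 μC = -1.14e-5 C.
Applying ∮E·dA = Q_enc/ε₀ with Φ = E(4πr²):
E = |Q_enc|/(4πε₀r²) = (1.14e-5)/(4π·8.85×10^-12·(0.204)²) = 2.46×10^6 N/C.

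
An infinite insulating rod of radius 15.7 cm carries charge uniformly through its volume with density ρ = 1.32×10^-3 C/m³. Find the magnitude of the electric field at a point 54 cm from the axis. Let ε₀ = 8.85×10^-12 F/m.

Choose a coaxial cylinder of radius r = 54 cm (arbitrary length L) as the Gaussian surface (r > 15.7 cm, full cross-section enclosed).
λ_enc = ρ·πR² = (1.32×10^-3)π(0.157)² = 1.022e-4 C/m.
Gauss's law: E·2πrL = λ_enc L/ε₀.
E = |λ_enc|/(2πε₀r) = (1.022×10^-4)/(2π·8.85×10^-12·0.54) = 3.40e6 N/C.

3.40×10^6 N/C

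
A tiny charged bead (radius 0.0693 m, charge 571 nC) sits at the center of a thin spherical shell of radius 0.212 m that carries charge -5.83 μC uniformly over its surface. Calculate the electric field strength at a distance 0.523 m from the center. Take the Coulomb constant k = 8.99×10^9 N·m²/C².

|E| ≈ 1.73e5 N/C

By spherical symmetry E is radial; choose a Gaussian sphere of radius r = 0.523 m (r > 0.212 m, enclosing both).
Q_enc = (571 nC) + (-5.83 μC) = -5.259×10^-6 C.
By Gauss's law, ∮E·dA = E·4πr² = Q_enc/ε₀.
E = k|Q_enc|/r² = (8.99×10^9)(5.259×10^-6)/(0.523)² = 1.73×10^5 N/C.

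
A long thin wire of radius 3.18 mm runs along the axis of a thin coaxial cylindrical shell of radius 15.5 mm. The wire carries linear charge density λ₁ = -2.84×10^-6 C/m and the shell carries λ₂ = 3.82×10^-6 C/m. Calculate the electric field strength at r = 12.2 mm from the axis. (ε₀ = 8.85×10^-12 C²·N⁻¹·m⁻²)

By cylindrical symmetry E is radial; use a coaxial Gaussian cylinder of radius 12.2 mm and length L (between the conductors, 3.18 mm < r < 15.5 mm).
The shell at 15.5 mm lies outside the Gaussian surface, so λ_enc = λ₁ = -2.84e-6 C/m.
Since E is radial and uniform over the curved surface, Φ = E·2πrL = Q_enc/ε₀ = λ_enc L/ε₀.
E = |λ_enc|/(2πε₀r) = (2.84×10^-6)/(2π·8.85×10^-12·0.0122) = 4.19e6 N/C.

E ≈ 4.19×10^6 N/C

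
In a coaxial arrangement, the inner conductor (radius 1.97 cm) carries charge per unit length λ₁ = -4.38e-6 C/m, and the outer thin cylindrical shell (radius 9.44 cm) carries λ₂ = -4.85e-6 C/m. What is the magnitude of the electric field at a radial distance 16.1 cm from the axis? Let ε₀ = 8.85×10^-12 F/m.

1.03e6 N/C

By cylindrical symmetry E is radial; use a coaxial Gaussian cylinder of radius 16.1 cm and length L (r > 9.44 cm, enclosing both).
λ_enc = λ₁ + λ₂ = (-4.38e-6) + (-4.85e-6) = -9.23e-6 C/m.
By Gauss's law (flux through the curved wall only), E·2πrL = λ_enc L/ε₀.
E = |λ_enc|/(2πε₀r) = (9.23×10^-6)/(2π·8.85×10^-12·0.161) = 1.03e6 N/C.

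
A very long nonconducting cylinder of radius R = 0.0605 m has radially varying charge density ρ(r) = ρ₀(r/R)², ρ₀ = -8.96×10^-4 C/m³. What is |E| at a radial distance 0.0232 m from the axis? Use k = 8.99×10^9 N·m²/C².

E = 8.63×10^4 V/m

Coaxial Gaussian cylinder, radius r = 0.0232 m, length L (r < R).
λ_enc = ∫₀^r ρ(r')·2πr' dr' = (2πρ₀/R²)·r^4/4 = -1.114×10^-7 C/m.
Gauss's law: E·2πrL = λ_enc L/ε₀.
E = 2k|λ_enc|/r = 2(8.99×10^9)(1.114×10^-7)/(0.0232) = 8.63e4 N/C.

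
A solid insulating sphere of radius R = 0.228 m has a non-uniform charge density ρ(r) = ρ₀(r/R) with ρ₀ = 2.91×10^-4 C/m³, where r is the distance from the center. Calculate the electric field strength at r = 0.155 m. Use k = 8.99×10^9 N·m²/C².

Use a concentric Gaussian sphere at r = 0.155 m (r < R).
Integrate the density: Q_enc = 4π ∫₀^r ρ₀(r'/R)^1 r'² dr' = 4πρ₀ r^4/(4·R) = 2.314×10^-6 C.
Applying ∮E·dA = Q_enc/ε₀ with Φ = E(4πr²):
E = k|Q_enc|/r² = (8.99×10^9)(2.314e-6)/(0.155)² = 8.66×10^5 N/C.

E = 8.66×10^5 V/m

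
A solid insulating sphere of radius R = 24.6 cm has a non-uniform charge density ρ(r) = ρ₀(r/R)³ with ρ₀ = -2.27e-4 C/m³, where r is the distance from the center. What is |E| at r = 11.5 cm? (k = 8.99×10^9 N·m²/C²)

Take a concentric spherical Gaussian surface of radius r = 11.5 cm (r < R).
Q_enc = ∫₀^r ρ(r')·4πr'² dr' = (4πρ₀/R³) ∫₀^r r'^5 dr' = 4πρ₀ r^6/(6·R³) = -7.387×10^-8 C.
Applying ∮E·dA = Q_enc/ε₀ with Φ = E(4πr²):
E = k|Q_enc|/r² = (8.99×10^9)(7.387×10^-8)/(0.115)² = 5.02e4 N/C.

E ≈ 5.02×10^4 V/m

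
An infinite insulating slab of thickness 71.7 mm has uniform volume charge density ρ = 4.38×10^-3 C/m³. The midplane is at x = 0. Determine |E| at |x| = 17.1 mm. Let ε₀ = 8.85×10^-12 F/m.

E ≈ 8.46e6 V/m

By symmetry E is perpendicular to the slab. A Gaussian pillbox from −17.1 mm to +17.1 mm (face area A) lies entirely within the slab.
Q_enc = ρ·(2x)·A and flux = 2EA, so 2EA = 2ρxA/ε₀ ⇒ E = |ρ|x/ε₀.
E = (4.38e-3)(0.0171)/(8.85×10^-12) = 8.46×10^6 N/C.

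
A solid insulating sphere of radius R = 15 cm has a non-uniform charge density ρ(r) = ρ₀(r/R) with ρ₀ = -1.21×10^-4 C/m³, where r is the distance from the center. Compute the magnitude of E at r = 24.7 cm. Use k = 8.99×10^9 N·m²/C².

E ≈ 1.89e5 N/C

Symmetry ⇒ E = E(r) r̂. Gaussian sphere of radius r = 24.7 cm (r > R, all charge enclosed).
Q_enc = 4π ∫₀^R ρ₀(r'/R)^1 r'² dr' = 4πρ₀R³/4 = -1.283×10^-6 C.
Applying ∮E·dA = Q_enc/ε₀ with Φ = E(4πr²):
E = k|Q_enc|/r² = (8.99×10^9)(1.283×10^-6)/(0.247)² = 1.89e5 N/C.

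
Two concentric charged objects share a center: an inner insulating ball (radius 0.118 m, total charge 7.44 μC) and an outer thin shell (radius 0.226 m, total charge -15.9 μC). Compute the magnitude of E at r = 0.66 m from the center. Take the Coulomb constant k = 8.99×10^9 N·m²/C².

Take a concentric spherical Gaussian surface of radius r = 0.66 m (r > 0.226 m, enclosing both).
Q_enc = (7.44 μC) + (-15.9 μC) = -8.46×10^-6 C.
Since E is radial and uniform over the Gaussian sphere, Φ = E·4πr² = Q_enc/ε₀.
E = k|Q_enc|/r² = (8.99×10^9)(8.46×10^-6)/(0.66)² = 1.75×10^5 N/C.

E ≈ 1.75×10^5 N/C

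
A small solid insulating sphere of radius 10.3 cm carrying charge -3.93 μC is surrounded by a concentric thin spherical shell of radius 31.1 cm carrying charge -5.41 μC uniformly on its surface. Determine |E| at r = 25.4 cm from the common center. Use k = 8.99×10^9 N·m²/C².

Take a concentric spherical Gaussian surface of radius r = 25.4 cm (between the bodies, 10.3 cm < r < 31.1 cm).
Only the inner charge is enclosed; the outer shell contributes nothing inside itself. Q_enc = -3.93 μC = -3.93×10^-6 C.
Gauss's law: E·4πr² = Q_enc/ε₀.
E = k|Q_enc|/r² = (8.99×10^9)(3.93×10^-6)/(0.254)² = 5.48×10^5 N/C.

E = 5.48×10^5 N/C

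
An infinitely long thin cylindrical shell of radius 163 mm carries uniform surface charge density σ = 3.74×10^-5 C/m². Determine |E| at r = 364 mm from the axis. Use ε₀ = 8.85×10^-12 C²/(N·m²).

Take a coaxial cylindrical Gaussian surface of radius r = 364 mm and length L (r > 163 mm).
The whole shell is enclosed: λ_enc = σ·2πR = (3.74×10^-5)·2π·(0.163) = 3.83×10^-5 C/m.
Since E is radial and uniform over the curved surface, Φ = E·2πrL = Q_enc/ε₀ = λ_enc L/ε₀.
E = |λ_enc|/(2πε₀r) = (3.83e-5)/(2π·8.85×10^-12·0.364) = 1.89×10^6 N/C.

E = 1.89×10^6 V/m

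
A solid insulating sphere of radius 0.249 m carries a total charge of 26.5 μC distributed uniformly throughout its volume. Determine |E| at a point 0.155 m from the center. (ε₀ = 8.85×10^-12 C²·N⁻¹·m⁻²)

By spherical symmetry E is radial; choose a Gaussian sphere of radius r = 0.155 m (r < R).
For a uniform sphere the enclosed fraction is (r/R)³, so Q_enc = (26.5 μC)(0.155/0.249)³ = 6.392×10^-6 C.
By Gauss's law, ∮E·dA = E·4πr² = Q_enc/ε₀.
E = |Q_enc|/(4πε₀r²) = (6.392×10^-6)/(4π·8.85×10^-12·(0.155)²) = 2.39×10^6 N/C.

E = 2.39×10^6 V/m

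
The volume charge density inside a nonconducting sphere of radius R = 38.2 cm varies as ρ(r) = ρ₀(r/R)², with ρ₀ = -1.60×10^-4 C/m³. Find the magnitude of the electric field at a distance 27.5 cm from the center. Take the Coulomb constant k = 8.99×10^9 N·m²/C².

E = 5.15e5 N/C

Take a concentric spherical Gaussian surface of radius r = 27.5 cm (r < R).
Q_enc = ∫₀^r ρ(r')·4πr'² dr' = (4πρ₀/R²) ∫₀^r r'^4 dr' = 4πρ₀ r^5/(5·R²) = -4.334×10^-6 C.
By Gauss's law, ∮E·dA = E·4πr² = Q_enc/ε₀.
E = k|Q_enc|/r² = (8.99×10^9)(4.334×10^-6)/(0.275)² = 5.15×10^5 N/C.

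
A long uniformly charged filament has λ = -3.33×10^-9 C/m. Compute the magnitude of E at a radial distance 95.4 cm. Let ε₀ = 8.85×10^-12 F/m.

E = 62.8 N/C

By cylindrical symmetry E is radial; use a coaxial Gaussian cylinder of radius 95.4 cm and length L.
Q_enc = λL, so λ_enc = -3.33×10^-9 C/m.
Gauss's law: E·2πrL = λ_enc L/ε₀.
E = |λ_enc|/(2πε₀r) = (3.33e-9)/(2π·8.85×10^-12·0.954) = 62.8 N/C.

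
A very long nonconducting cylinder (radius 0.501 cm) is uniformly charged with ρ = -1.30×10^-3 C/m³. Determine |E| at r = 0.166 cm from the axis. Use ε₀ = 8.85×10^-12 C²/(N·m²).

E = 1.22×10^5 N/C

Take a coaxial cylindrical Gaussian surface of radius r = 0.166 cm and length L (r < R).
Charge inside radius r per length L is ρ·πr²·L, so λ_enc = ρπr² = -1.125×10^-8 C/m.
Gauss's law: E·2πrL = λ_enc L/ε₀.
E = |λ_enc|/(2πε₀r) = (1.125e-8)/(2π·8.85×10^-12·0.00166) = 1.22e5 N/C.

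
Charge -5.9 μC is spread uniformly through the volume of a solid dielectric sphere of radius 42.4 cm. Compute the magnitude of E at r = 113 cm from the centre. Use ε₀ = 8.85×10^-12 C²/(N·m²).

By spherical symmetry E is radial; choose a Gaussian sphere of radius r = 113 cm (r > R, so the entire charge is enclosed).
Q_enc = -5.9 μC = -5.90e-6 C.
Since E is radial and uniform over the Gaussian sphere, Φ = E·4πr² = Q_enc/ε₀.
E = |Q_enc|/(4πε₀r²) = (5.90×10^-6)/(4π·8.85×10^-12·(1.13)²) = 4.15×10^4 N/C.

E ≈ 4.15e4 N/C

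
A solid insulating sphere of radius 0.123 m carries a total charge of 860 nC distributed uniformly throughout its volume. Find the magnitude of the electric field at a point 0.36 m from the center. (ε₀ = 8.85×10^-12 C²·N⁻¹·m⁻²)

|E| ≈ 5.97e4 N/C

By spherical symmetry E is radial; choose a Gaussian sphere of radius r = 0.36 m (r > R, so the entire charge is enclosed).
Q_enc = 860 nC = 8.60×10^-7 C.
Since E is radial and uniform over the Gaussian sphere, Φ = E·4πr² = Q_enc/ε₀.
E = |Q_enc|/(4πε₀r²) = (8.60e-7)/(4π·8.85×10^-12·(0.36)²) = 5.97e4 N/C.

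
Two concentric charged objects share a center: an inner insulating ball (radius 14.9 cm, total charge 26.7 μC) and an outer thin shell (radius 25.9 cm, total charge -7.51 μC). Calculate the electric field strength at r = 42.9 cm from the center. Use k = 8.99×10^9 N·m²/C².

|E| = 9.37×10^5 N/C

Take a concentric spherical Gaussian surface of radius r = 42.9 cm (r > 25.9 cm, enclosing both).
Q_enc = (26.7 μC) + (-7.51 μC) = 1.919×10^-5 C.
By Gauss's law, ∮E·dA = E·4πr² = Q_enc/ε₀.
E = k|Q_enc|/r² = (8.99×10^9)(1.919e-5)/(0.429)² = 9.37×10^5 N/C.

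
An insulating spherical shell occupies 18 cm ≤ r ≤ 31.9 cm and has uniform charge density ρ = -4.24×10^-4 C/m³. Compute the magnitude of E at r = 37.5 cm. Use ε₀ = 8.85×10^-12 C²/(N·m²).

Use a concentric Gaussian sphere at r = 37.5 cm (r > 31.9 cm, enclosing the whole shell).
Q_enc = ρ·(4π/3)(b³ − a³) = (-4.24e-4)·(4π/3)·((0.319)³ − (0.18)³) = -4.73e-5 C.
Since E is radial and uniform over the Gaussian sphere, Φ = E·4πr² = Q_enc/ε₀.
E = |Q_enc|/(4πε₀r²) = (4.73×10^-5)/(4π·8.85×10^-12·(0.375)²) = 3.02×10^6 N/C.

|E| ≈ 3.02×10^6 V/m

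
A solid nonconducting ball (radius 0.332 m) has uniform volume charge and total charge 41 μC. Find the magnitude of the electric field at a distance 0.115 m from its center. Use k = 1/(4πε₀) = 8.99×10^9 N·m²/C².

Symmetry ⇒ E = E(r) r̂. Gaussian sphere of radius r = 0.115 m (r < R).
Only the charge within r is enclosed: Q_enc = Q·(r/R)³ = (41 μC)·(0.115 m/0.332 m)³ = 1.704×10^-6 C.
Applying ∮E·dA = Q_enc/ε₀ with Φ = E(4πr²):
E = k|Q_enc|/r² = (8.99×10^9)(1.704×10^-6)/(0.115)² = 1.16×10^6 N/C.

|E| ≈ 1.16×10^6 N/C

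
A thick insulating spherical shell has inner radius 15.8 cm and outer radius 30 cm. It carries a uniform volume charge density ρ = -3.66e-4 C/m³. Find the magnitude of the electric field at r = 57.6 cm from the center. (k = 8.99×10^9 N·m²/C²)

By spherical symmetry E is radial; choose a Gaussian sphere of radius r = 57.6 cm (r > 30 cm, enclosing the whole shell).
Q_enc = ρ·(4π/3)(b³ − a³) = (-3.66e-4)·(4π/3)·((0.3)³ − (0.158)³) = -3.535e-5 C.
Gauss's law: E·4πr² = Q_enc/ε₀.
E = k|Q_enc|/r² = (8.99×10^9)(3.535e-5)/(0.576)² = 9.58×10^5 N/C.

9.58×10^5 V/m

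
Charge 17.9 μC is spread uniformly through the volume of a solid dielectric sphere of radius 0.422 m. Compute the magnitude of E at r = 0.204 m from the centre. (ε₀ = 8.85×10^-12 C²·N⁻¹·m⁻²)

Use a concentric Gaussian sphere at r = 0.204 m (r < R).
Only the charge within r is enclosed: Q_enc = Q·(r/R)³ = (17.9 μC)·(0.204 m/0.422 m)³ = 2.022e-6 C.
Since E is radial and uniform over the Gaussian sphere, Φ = E·4πr² = Q_enc/ε₀.
E = |Q_enc|/(4πε₀r²) = (2.022×10^-6)/(4π·8.85×10^-12·(0.204)²) = 4.37e5 N/C.

E ≈ 4.37×10^5 N/C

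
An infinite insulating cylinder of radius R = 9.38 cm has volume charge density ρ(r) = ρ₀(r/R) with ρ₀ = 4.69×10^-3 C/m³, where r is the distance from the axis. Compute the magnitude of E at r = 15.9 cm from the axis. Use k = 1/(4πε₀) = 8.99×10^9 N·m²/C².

E ≈ 9.77×10^6 N/C

Choose a coaxial cylinder of radius r = 15.9 cm (arbitrary length L) as the Gaussian surface (r > R, full charge per length enclosed).
λ_enc = 2π ∫₀^R ρ₀(r'/R)^1 r' dr' = 2πρ₀R²/3 = 8.642×10^-5 C/m.
Applying ∮E·dA = Q_enc/ε₀ with the end caps contributing no flux:
E = 2k|λ_enc|/r = 2(8.99×10^9)(8.642×10^-5)/(0.159) = 9.77e6 N/C.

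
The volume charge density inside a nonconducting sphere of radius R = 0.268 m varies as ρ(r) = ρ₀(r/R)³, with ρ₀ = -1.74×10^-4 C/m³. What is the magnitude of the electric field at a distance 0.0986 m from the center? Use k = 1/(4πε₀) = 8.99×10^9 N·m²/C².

E = 1.61×10^4 N/C

By spherical symmetry E is radial; choose a Gaussian sphere of radius r = 0.0986 m (r < R).
Integrate the density: Q_enc = 4π ∫₀^r ρ₀(r'/R)^3 r'² dr' = 4πρ₀ r^6/(6·R³) = -1.74×10^-8 C.
Since E is radial and uniform over the Gaussian sphere, Φ = E·4πr² = Q_enc/ε₀.
E = k|Q_enc|/r² = (8.99×10^9)(1.74×10^-8)/(0.0986)² = 1.61×10^4 N/C.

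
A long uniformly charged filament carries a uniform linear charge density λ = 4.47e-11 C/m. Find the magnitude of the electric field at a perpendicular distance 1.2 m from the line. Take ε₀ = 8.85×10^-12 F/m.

|E| ≈ 0.67 N/C

By cylindrical symmetry E is radial; use a coaxial Gaussian cylinder of radius 1.2 m and length L.
Q_enc = λL, so λ_enc = 4.47×10^-11 C/m.
Gauss's law: E·2πrL = λ_enc L/ε₀.
E = |λ_enc|/(2πε₀r) = (4.47×10^-11)/(2π·8.85×10^-12·1.2) = 0.67 N/C.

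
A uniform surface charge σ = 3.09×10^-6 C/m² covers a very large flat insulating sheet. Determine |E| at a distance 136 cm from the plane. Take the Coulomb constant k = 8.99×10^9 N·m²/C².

The symmetry is planar: E is normal to the sheet and the same magnitude on both sides. Take a pillbox straddling the sheet with end-cap area A.
Flux Φ = 2EA and Q_enc = σA, so 2EA = σA/ε₀ ⇒ E = |σ|/(2ε₀), independent of distance.
E = 2πk|σ| = 2π(8.99×10^9)(3.09×10^-6) = 1.75×10^5 N/C.

E ≈ 1.75e5 N/C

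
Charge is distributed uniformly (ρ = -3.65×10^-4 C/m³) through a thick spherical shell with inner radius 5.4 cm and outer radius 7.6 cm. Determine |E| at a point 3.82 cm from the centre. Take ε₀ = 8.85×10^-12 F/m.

Symmetry ⇒ E = E(r) r̂. Gaussian sphere of radius r = 3.82 cm (r < 5.4 cm, inside the empty cavity).
No charge is enclosed, so by Gauss's law E·4πr² = 0 ⇒ E = 0.

E = 0 (no enclosed charge)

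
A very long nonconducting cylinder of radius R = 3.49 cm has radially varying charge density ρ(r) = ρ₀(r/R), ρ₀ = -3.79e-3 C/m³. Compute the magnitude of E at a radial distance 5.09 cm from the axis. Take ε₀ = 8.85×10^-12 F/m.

|E| = 3.42e6 V/m

Choose a coaxial cylinder of radius r = 5.09 cm (arbitrary length L) as the Gaussian surface (r > R, full charge per length enclosed).
λ_enc = 2π ∫₀^R ρ₀(r'/R)^1 r' dr' = 2πρ₀R²/3 = -9.668×10^-6 C/m.
Since E is radial and uniform over the curved surface, Φ = E·2πrL = Q_enc/ε₀ = λ_enc L/ε₀.
E = |λ_enc|/(2πε₀r) = (9.668e-6)/(2π·8.85×10^-12·0.0509) = 3.42×10^6 N/C.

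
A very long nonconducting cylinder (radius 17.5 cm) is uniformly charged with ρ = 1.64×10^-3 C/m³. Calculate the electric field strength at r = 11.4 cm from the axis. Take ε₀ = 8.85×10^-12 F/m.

Coaxial Gaussian cylinder, radius r = 11.4 cm, length L (r < R).
Enclosed charge per unit length: λ_enc = ρ·πr² = (1.64×10^-3)π(0.114)² = 6.696e-5 C/m.
Gauss's law: E·2πrL = λ_enc L/ε₀.
E = |λ_enc|/(2πε₀r) = (6.696×10^-5)/(2π·8.85×10^-12·0.114) = 1.06e7 N/C.

E = 1.06e7 N/C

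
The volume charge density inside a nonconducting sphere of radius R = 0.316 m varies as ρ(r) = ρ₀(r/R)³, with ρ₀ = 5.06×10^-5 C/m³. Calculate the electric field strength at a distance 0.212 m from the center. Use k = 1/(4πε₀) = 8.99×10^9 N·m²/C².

E ≈ 6.10e4 N/C

Take a concentric spherical Gaussian surface of radius r = 0.212 m (r < R).
Integrate the density: Q_enc = 4π ∫₀^r ρ₀(r'/R)^3 r'² dr' = 4πρ₀ r^6/(6·R³) = 3.049×10^-7 C.
Gauss's law: E·4πr² = Q_enc/ε₀.
E = k|Q_enc|/r² = (8.99×10^9)(3.049×10^-7)/(0.212)² = 6.10×10^4 N/C.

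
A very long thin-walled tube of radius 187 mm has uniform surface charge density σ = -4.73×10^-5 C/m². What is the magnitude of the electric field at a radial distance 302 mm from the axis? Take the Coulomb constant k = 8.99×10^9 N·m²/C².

Coaxial Gaussian cylinder, radius r = 302 mm, length L (r > 187 mm).
The whole shell is enclosed: λ_enc = σ·2πR = (-4.73e-5)·2π·(0.187) = -5.558×10^-5 C/m.
Applying ∮E·dA = Q_enc/ε₀ with the end caps contributing no flux:
E = 2k|λ_enc|/r = 2(8.99×10^9)(5.558×10^-5)/(0.302) = 3.31×10^6 N/C.

3.31×10^6 V/m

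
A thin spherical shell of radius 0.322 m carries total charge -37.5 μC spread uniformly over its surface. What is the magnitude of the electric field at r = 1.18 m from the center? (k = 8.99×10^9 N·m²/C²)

|E| = 2.42×10^5 N/C

Use a concentric Gaussian sphere at r = 1.18 m (r > 0.322 m).
The entire shell is enclosed: Q_enc = -3.75e-5 C.
By Gauss's law, ∮E·dA = E·4πr² = Q_enc/ε₀.
E = k|Q_enc|/r² = (8.99×10^9)(3.75×10^-5)/(1.18)² = 2.42×10^5 N/C.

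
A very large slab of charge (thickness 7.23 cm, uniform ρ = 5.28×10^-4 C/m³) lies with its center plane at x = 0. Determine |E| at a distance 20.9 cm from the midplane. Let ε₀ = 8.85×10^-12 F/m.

E = 2.16×10^6 N/C

The point |x| = 20.9 cm lies outside the slab (half-thickness 0.03615 m). A symmetric pillbox spanning the full slab encloses Q_enc = ρ·d·A.
Flux = 2EA ⇒ E = |ρ|d/(2ε₀), independent of distance outside.
E = (5.28×10^-4)(0.0723)/(2·8.85×10^-12) = 2.16×10^6 N/C.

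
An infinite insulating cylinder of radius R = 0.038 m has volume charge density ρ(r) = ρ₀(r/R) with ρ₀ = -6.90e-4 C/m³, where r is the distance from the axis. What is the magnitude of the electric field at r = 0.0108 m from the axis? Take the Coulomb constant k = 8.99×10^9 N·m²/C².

By cylindrical symmetry E is radial; use a coaxial Gaussian cylinder of radius 0.0108 m and length L (r < R).
Integrating ρ over the cross-section to radius r: λ_enc = (2πρ₀/R) ∫₀^r r'^2 dr' = 2πρ₀ r^3/(3·R) = -4.791×10^-8 C/m.
Since E is radial and uniform over the curved surface, Φ = E·2πrL = Q_enc/ε₀ = λ_enc L/ε₀.
E = 2k|λ_enc|/r = 2(8.99×10^9)(4.791×10^-8)/(0.0108) = 7.98×10^4 N/C.

E ≈ 7.98e4 V/m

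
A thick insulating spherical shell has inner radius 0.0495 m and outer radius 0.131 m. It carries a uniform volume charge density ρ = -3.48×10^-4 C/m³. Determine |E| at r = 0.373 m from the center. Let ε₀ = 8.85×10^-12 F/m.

|E| = 2.00×10^5 V/m

Take a concentric spherical Gaussian surface of radius r = 0.373 m (r > 0.131 m, enclosing the whole shell).
Q_enc = ρ·(4π/3)(b³ − a³) = (-3.48×10^-4)·(4π/3)·((0.131)³ − (0.0495)³) = -3.10e-6 C.
Gauss's law: E·4πr² = Q_enc/ε₀.
E = |Q_enc|/(4πε₀r²) = (3.10e-6)/(4π·8.85×10^-12·(0.373)²) = 2.00×10^5 N/C.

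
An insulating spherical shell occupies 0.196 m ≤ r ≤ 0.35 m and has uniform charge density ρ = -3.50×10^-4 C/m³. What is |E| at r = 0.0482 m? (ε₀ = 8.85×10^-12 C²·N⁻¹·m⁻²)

E = 0 (no enclosed charge)

Use a concentric Gaussian sphere at r = 0.0482 m (r < 0.196 m, inside the empty cavity).
No charge is enclosed, so by Gauss's law E·4πr² = 0 ⇒ E = 0.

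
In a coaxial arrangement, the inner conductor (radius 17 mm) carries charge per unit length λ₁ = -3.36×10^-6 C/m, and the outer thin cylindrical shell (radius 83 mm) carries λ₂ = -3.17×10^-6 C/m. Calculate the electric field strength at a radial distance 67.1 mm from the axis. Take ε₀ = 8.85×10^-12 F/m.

Take a coaxial cylindrical Gaussian surface of radius r = 67.1 mm and length L (between the conductors, 17 mm < r < 83 mm).
The shell at 83 mm lies outside the Gaussian surface, so λ_enc = λ₁ = -3.36e-6 C/m.
Since E is radial and uniform over the curved surface, Φ = E·2πrL = Q_enc/ε₀ = λ_enc L/ε₀.
E = |λ_enc|/(2πε₀r) = (3.36×10^-6)/(2π·8.85×10^-12·0.0671) = 9.01e5 N/C.

9.01×10^5 V/m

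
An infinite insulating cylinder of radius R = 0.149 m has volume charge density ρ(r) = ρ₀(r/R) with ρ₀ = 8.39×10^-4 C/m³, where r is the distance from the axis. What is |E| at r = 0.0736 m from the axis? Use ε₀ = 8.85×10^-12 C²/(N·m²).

|E| ≈ 1.15e6 N/C

Take a coaxial cylindrical Gaussian surface of radius r = 0.0736 m and length L (r < R).
Integrating ρ over the cross-section to radius r: λ_enc = (2πρ₀/R) ∫₀^r r'^2 dr' = 2πρ₀ r^3/(3·R) = 4.702e-6 C/m.
By Gauss's law (flux through the curved wall only), E·2πrL = λ_enc L/ε₀.
E = |λ_enc|/(2πε₀r) = (4.702×10^-6)/(2π·8.85×10^-12·0.0736) = 1.15×10^6 N/C.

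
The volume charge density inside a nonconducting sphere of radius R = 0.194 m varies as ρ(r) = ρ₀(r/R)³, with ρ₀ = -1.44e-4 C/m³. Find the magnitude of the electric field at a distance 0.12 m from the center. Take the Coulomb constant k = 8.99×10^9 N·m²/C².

Use a concentric Gaussian sphere at r = 0.12 m (r < R).
Q_enc = ∫₀^r ρ(r')·4πr'² dr' = (4πρ₀/R³) ∫₀^r r'^5 dr' = 4πρ₀ r^6/(6·R³) = -1.233×10^-7 C.
Since E is radial and uniform over the Gaussian sphere, Φ = E·4πr² = Q_enc/ε₀.
E = k|Q_enc|/r² = (8.99×10^9)(1.233×10^-7)/(0.12)² = 7.70×10^4 N/C.

7.70×10^4 N/C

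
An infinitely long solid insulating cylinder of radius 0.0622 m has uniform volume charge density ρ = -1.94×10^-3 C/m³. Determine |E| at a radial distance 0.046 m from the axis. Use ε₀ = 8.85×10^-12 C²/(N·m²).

|E| = 5.04×10^6 V/m

Coaxial Gaussian cylinder, radius r = 0.046 m, length L (r < R).
Charge inside radius r per length L is ρ·πr²·L, so λ_enc = ρπr² = -1.29e-5 C/m.
By Gauss's law (flux through the curved wall only), E·2πrL = λ_enc L/ε₀.
E = |λ_enc|/(2πε₀r) = (1.29×10^-5)/(2π·8.85×10^-12·0.046) = 5.04×10^6 N/C.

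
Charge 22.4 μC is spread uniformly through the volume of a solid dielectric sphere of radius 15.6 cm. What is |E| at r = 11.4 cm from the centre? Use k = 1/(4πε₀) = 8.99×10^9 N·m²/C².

Symmetry ⇒ E = E(r) r̂. Gaussian sphere of radius r = 11.4 cm (r < R).
For a uniform sphere the enclosed fraction is (r/R)³, so Q_enc = (22.4 μC)(0.114/0.156)³ = 8.742×10^-6 C.
By Gauss's law, ∮E·dA = E·4πr² = Q_enc/ε₀.
E = k|Q_enc|/r² = (8.99×10^9)(8.742×10^-6)/(0.114)² = 6.05×10^6 N/C.

|E| ≈ 6.05e6 N/C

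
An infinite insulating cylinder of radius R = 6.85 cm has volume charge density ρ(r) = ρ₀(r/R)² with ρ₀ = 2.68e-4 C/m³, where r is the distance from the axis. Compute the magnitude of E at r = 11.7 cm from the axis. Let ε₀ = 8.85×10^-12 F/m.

E ≈ 3.04e5 V/m

Choose a coaxial cylinder of radius r = 11.7 cm (arbitrary length L) as the Gaussian surface (r > R, full charge per length enclosed).
λ_enc = 2π ∫₀^R ρ₀(r'/R)^2 r' dr' = 2πρ₀R²/4 = 1.975e-6 C/m.
Since E is radial and uniform over the curved surface, Φ = E·2πrL = Q_enc/ε₀ = λ_enc L/ε₀.
E = |λ_enc|/(2πε₀r) = (1.975e-6)/(2π·8.85×10^-12·0.117) = 3.04×10^5 N/C.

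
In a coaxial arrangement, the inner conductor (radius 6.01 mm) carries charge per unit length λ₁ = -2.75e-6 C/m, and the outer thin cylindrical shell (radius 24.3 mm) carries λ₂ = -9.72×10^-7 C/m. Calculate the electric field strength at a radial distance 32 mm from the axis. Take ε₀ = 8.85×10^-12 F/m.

Take a coaxial cylindrical Gaussian surface of radius r = 32 mm and length L (r > 24.3 mm, enclosing both).
λ_enc = λ₁ + λ₂ = (-2.75×10^-6) + (-9.72e-7) = -3.722×10^-6 C/m.
By Gauss's law (flux through the curved wall only), E·2πrL = λ_enc L/ε₀.
E = |λ_enc|/(2πε₀r) = (3.722×10^-6)/(2π·8.85×10^-12·0.032) = 2.09e6 N/C.

2.09e6 N/C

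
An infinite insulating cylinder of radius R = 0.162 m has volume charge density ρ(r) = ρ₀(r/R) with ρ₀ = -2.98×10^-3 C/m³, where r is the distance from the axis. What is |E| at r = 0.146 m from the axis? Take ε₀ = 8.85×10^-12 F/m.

E = 1.48×10^7 V/m

Coaxial Gaussian cylinder, radius r = 0.146 m, length L (r < R).
Integrating ρ over the cross-section to radius r: λ_enc = (2πρ₀/R) ∫₀^r r'^2 dr' = 2πρ₀ r^3/(3·R) = -1.199e-4 C/m.
Gauss's law: E·2πrL = λ_enc L/ε₀.
E = |λ_enc|/(2πε₀r) = (1.199×10^-4)/(2π·8.85×10^-12·0.146) = 1.48×10^7 N/C.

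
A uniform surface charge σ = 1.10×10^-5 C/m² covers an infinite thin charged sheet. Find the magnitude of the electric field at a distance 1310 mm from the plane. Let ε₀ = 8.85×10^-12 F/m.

E = 6.21×10^5 N/C

By planar symmetry E is perpendicular to the sheet and uniform; use a Gaussian pillbox with flat faces of area A on each side of the sheet.
Flux Φ = 2EA and Q_enc = σA, so 2EA = σA/ε₀ ⇒ E = |σ|/(2ε₀), independent of distance.
E = |σ|/(2ε₀) = (1.10e-5)/(2·8.85×10^-12) = 6.21e5 N/C.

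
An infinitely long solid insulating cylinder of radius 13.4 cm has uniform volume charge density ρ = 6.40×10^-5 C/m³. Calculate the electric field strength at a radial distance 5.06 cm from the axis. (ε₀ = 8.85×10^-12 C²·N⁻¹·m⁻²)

Choose a coaxial cylinder of radius r = 5.06 cm (arbitrary length L) as the Gaussian surface (r < R).
Enclosed charge per unit length: λ_enc = ρ·πr² = (6.40×10^-5)π(0.0506)² = 5.148×10^-7 C/m.
Applying ∮E·dA = Q_enc/ε₀ with the end caps contributing no flux:
E = |λ_enc|/(2πε₀r) = (5.148e-7)/(2π·8.85×10^-12·0.0506) = 1.83×10^5 N/C.

|E| = 1.83×10^5 V/m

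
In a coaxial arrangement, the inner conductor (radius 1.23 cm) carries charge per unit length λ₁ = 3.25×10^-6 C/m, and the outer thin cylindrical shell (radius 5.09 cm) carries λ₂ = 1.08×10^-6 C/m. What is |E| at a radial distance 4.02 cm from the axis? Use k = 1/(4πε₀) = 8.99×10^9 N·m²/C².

E = 1.45×10^6 N/C

Coaxial Gaussian cylinder, radius r = 4.02 cm, length L (between the conductors, 1.23 cm < r < 5.09 cm).
Only the inner wire is enclosed; the outer shell contributes nothing inside itself. λ_enc = λ₁ = 3.25×10^-6 C/m.
Applying ∮E·dA = Q_enc/ε₀ with the end caps contributing no flux:
E = 2k|λ_enc|/r = 2(8.99×10^9)(3.25e-6)/(0.0402) = 1.45e6 N/C.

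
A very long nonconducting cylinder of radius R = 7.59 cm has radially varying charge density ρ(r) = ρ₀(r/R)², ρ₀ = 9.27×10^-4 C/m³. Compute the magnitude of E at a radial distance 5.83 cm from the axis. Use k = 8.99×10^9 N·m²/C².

E = 9.01×10^5 N/C

By cylindrical symmetry E is radial; use a coaxial Gaussian cylinder of radius 5.83 cm and length L (r < R).
Integrating ρ over the cross-section to radius r: λ_enc = (2πρ₀/R²) ∫₀^r r'^3 dr' = 2πρ₀ r^4/(4·R²) = 2.92×10^-6 C/m.
Gauss's law: E·2πrL = λ_enc L/ε₀.
E = 2k|λ_enc|/r = 2(8.99×10^9)(2.92×10^-6)/(0.0583) = 9.01e5 N/C.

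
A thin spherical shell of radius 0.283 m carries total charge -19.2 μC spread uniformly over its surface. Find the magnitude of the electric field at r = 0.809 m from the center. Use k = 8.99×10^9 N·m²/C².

Take a concentric spherical Gaussian surface of radius r = 0.809 m (r > 0.283 m).
The entire shell is enclosed: Q_enc = -1.92×10^-5 C.
By Gauss's law, ∮E·dA = E·4πr² = Q_enc/ε₀.
E = k|Q_enc|/r² = (8.99×10^9)(1.92e-5)/(0.809)² = 2.64×10^5 N/C.

2.64×10^5 N/C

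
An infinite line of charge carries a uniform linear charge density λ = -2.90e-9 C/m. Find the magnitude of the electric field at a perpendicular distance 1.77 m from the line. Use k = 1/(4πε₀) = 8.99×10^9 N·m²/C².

|E| ≈ 29.5 N/C

Coaxial Gaussian cylinder, radius r = 1.77 m, length L.
Q_enc = λL, so λ_enc = -2.90×10^-9 C/m.
Since E is radial and uniform over the curved surface, Φ = E·2πrL = Q_enc/ε₀ = λ_enc L/ε₀.
E = 2k|λ_enc|/r = 2(8.99×10^9)(2.90×10^-9)/(1.77) = 29.5 N/C.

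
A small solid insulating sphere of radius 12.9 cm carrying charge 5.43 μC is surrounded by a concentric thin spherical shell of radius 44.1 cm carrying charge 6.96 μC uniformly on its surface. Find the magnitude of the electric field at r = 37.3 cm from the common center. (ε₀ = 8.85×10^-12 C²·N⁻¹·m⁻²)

Take a concentric spherical Gaussian surface of radius r = 37.3 cm (between the bodies, 12.9 cm < r < 44.1 cm).
The shell at 44.1 cm lies outside the Gaussian surface, so Q_enc = 5.43 μC = 5.43×10^-6 C.
Since E is radial and uniform over the Gaussian sphere, Φ = E·4πr² = Q_enc/ε₀.
E = |Q_enc|/(4πε₀r²) = (5.43e-6)/(4π·8.85×10^-12·(0.373)²) = 3.51e5 N/C.

|E| ≈ 3.51×10^5 V/m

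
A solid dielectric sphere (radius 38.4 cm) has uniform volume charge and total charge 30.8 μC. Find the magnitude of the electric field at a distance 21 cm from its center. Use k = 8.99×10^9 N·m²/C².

|E| = 1.03e6 N/C

By spherical symmetry E is radial; choose a Gaussian sphere of radius r = 21 cm (r < R).
For a uniform sphere the enclosed fraction is (r/R)³, so Q_enc = (30.8 μC)(0.21/0.384)³ = 5.037e-6 C.
Applying ∮E·dA = Q_enc/ε₀ with Φ = E(4πr²):
E = k|Q_enc|/r² = (8.99×10^9)(5.037×10^-6)/(0.21)² = 1.03×10^6 N/C.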